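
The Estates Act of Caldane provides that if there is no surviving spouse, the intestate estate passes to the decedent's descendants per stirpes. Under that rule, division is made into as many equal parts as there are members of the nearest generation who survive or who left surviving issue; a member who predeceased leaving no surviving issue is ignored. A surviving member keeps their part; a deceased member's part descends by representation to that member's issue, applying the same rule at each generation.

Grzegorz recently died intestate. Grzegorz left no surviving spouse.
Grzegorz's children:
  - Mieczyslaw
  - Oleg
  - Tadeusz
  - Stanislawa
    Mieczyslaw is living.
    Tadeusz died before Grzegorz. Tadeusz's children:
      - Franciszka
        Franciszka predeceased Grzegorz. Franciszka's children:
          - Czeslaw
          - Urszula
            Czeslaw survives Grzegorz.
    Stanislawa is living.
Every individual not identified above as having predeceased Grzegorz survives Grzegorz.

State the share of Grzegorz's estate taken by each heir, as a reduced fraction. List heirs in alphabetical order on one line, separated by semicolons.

There is no surviving spouse, so the entire estate passes to Grzegorz's descendants per stirpes.
The estate is divided into 4 equal shares of 1/4 among Mieczyslaw, Oleg, Tadeusz, Stanislawa.
Mieczyslaw is living and takes 1/4.
Oleg is living and takes 1/4.
Tadeusz predeceased; the 1/4 allotted to Tadeusz's branch passes to Tadeusz's issue by representation.
Franciszka's line is the sole branch at this level, so the full 1/4 passes to Franciszka's issue by representation.
The 1/4 is divided into 2 equal shares of 1/8 among Czeslaw, Urszula.
Czeslaw is living and takes 1/8.
Urszula is living and takes 1/8.
Stanislawa is living and takes 1/4.

Czeslaw 1/8; Mieczyslaw 1/4; Oleg 1/4; Stanislawa 1/4; Urszula 1/8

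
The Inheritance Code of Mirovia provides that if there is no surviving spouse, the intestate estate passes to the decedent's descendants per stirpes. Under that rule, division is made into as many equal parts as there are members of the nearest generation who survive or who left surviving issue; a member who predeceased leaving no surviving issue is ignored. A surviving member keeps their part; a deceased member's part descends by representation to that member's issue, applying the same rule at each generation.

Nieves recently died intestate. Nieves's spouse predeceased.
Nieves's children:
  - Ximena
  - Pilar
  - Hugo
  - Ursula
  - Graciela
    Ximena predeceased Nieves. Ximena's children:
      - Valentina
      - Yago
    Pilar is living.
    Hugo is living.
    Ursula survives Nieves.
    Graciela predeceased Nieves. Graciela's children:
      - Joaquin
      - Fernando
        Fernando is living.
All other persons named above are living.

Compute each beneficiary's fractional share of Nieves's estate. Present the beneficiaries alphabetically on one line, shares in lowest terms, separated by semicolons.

There is no surviving spouse, so the entire estate passes to Nieves's descendants per stirpes.
The estate is divided into 5 equal shares of 1/5 among Ximena, Pilar, Hugo, Ursula, Graciela.
Ximena predeceased; the 1/5 allotted to Ximena's branch passes to Ximena's issue by representation.
The 1/5 is divided into 2 equal shares of 1/10 among Valentina, Yago.
Valentina is living and takes 1/10.
Yago is living and takes 1/10.
Pilar is living and takes 1/5.
Hugo is living and takes 1/5.
Ursula is living and takes 1/5.
Graciela predeceased; the 1/5 allotted to Graciela's branch passes to Graciela's issue by representation.
The 1/5 is divided into 2 equal shares of 1/10 among Joaquin, Fernando.
Joaquin is living and takes 1/10.
Fernando is living and takes 1/10.

Fernando 1/10; Hugo 1/5; Joaquin 1/10; Pilar 1/5; Ursula 1/5; Valentina 1/10; Yago 1/10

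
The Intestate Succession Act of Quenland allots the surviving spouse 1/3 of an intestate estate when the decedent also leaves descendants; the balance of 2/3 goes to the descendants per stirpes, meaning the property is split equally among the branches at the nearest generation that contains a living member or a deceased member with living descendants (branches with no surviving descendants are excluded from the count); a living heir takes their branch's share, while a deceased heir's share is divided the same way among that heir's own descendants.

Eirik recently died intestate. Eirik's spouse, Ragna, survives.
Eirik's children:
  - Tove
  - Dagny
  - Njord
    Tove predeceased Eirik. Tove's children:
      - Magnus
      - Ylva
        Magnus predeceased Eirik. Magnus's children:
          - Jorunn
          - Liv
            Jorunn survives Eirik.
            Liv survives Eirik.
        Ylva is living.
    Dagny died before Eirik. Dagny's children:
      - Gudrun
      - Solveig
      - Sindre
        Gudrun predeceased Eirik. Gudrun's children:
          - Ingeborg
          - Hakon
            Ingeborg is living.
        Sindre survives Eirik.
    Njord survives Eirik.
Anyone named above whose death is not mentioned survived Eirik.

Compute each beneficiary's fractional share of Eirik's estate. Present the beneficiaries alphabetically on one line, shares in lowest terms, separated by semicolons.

Ragna, as surviving spouse, takes 1/3.
The remaining 2/3 passes to Eirik's descendants per stirpes.
The 2/3 is divided into 3 equal shares of 2/9 among Tove, Dagny, Njord.
Tove predeceased; the 2/9 allotted to Tove's branch passes to Tove's issue by representation.
The 2/9 is divided into 2 equal shares of 1/9 among Magnus, Ylva.
Magnus predeceased; the 1/9 allotted to Magnus's branch passes to Magnus's issue by representation.
The 1/9 is divided into 2 equal shares of 1/18 among Jorunn, Liv.
Jorunn is living and takes 1/18.
Liv is living and takes 1/18.
Ylva is living and takes 1/9.
Dagny predeceased; the 2/9 allotted to Dagny's branch passes to Dagny's issue by representation.
The 2/9 is divided into 3 equal shares of 2/27 among Gudrun, Solveig, Sindre.
Gudrun predeceased; the 2/27 allotted to Gudrun's branch passes to Gudrun's issue by representation.
The 2/27 is divided into 2 equal shares of 1/27 among Ingeborg, Hakon.
Ingeborg is living and takes 1/27.
Hakon is living and takes 1/27.
Solveig is living and takes 2/27.
Sindre is living and takes 2/27.
Njord is living and takes 2/9.

Hakon 1/27; Ingeborg 1/27; Jorunn 1/18; Liv 1/18; Njord 2/9; Ragna 1/3; Sindre 2/27; Solveig 2/27; Ylva 1/9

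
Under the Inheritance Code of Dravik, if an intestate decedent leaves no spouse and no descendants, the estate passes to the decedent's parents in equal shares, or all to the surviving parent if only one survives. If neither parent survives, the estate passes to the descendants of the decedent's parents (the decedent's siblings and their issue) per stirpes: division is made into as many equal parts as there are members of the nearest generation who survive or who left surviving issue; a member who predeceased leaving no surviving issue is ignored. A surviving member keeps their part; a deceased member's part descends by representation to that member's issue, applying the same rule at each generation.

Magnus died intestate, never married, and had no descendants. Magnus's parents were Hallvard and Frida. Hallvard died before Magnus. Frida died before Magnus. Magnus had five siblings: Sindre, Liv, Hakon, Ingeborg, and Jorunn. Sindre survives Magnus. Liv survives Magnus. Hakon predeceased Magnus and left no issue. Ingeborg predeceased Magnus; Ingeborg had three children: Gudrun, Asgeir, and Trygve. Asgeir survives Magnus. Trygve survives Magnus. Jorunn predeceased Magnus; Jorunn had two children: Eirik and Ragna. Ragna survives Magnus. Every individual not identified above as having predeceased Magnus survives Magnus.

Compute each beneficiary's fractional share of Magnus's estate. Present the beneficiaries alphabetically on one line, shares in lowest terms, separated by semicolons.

Neither parent survives and there are no descendants, so the estate passes to Magnus's siblings and their issue per stirpes.
Hakon left no surviving issue, so that branch lapses and is disregarded.
The estate is divided into 4 equal shares of 1/4 among Sindre, Liv, Ingeborg, Jorunn.
Sindre is living and takes 1/4.
Liv is living and takes 1/4.
Ingeborg predeceased; the 1/4 allotted to Ingeborg's branch passes to Ingeborg's issue by representation.
The 1/4 is divided into 3 equal shares of 1/12 among Gudrun, Asgeir, Trygve.
Gudrun is living and takes 1/12.
Asgeir is living and takes 1/12.
Trygve is living and takes 1/12.
Jorunn predeceased; the 1/4 allotted to Jorunn's branch passes to Jorunn's issue by representation.
The 1/4 is divided into 2 equal shares of 1/8 among Eirik, Ragna.
Eirik is living and takes 1/8.
Ragna is living and takes 1/8.

Asgeir 1/12; Eirik 1/8; Gudrun 1/12; Liv 1/4; Ragna 1/8; Sindre 1/4; Trygve 1/12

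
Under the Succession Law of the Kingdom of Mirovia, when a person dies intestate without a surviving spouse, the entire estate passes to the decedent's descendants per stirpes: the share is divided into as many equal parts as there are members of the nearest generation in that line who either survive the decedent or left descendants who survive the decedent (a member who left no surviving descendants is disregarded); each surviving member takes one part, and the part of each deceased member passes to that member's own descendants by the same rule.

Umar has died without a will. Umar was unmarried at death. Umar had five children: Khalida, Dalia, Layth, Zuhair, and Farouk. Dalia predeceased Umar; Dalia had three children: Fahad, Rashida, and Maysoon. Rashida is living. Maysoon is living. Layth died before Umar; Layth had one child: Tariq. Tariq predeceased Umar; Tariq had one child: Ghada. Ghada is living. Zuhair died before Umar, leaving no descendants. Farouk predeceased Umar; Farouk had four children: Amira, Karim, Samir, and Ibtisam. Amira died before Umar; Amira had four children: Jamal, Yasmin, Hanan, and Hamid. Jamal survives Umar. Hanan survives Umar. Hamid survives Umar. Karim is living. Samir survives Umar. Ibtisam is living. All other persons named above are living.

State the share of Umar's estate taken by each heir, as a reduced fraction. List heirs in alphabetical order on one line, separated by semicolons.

Fahad 1/12; Ghada 1/4; Hamid 1/64; Hanan 1/64; Ibtisam 1/16; Jamal 1/64; Karim 1/16; Khalida 1/4; Maysoon 1/12; Rashida 1/12; Samir 1/16; Yasmin 1/64

There is no surviving spouse, so the entire estate passes to Umar's descendants per stirpes.
Zuhair left no surviving issue, so that branch lapses and is disregarded.
The estate is divided into 4 equal shares of 1/4 among Khalida, Dalia, Layth, Farouk.
Khalida is living and takes 1/4.
Dalia predeceased; the 1/4 allotted to Dalia's branch passes to Dalia's issue by representation.
The 1/4 is divided into 3 equal shares of 1/12 among Fahad, Rashida, Maysoon.
Fahad is living and takes 1/12.
Rashida is living and takes 1/12.
Maysoon is living and takes 1/12.
Layth predeceased; the 1/4 allotted to Layth's branch passes to Layth's issue by representation.
Tariq's line is the sole branch at this level, so the full 1/4 passes to Tariq's issue by representation.
Ghada is the sole taker at this level and receives the full 1/4.
Farouk predeceased; the 1/4 allotted to Farouk's branch passes to Farouk's issue by representation.
The 1/4 is divided into 4 equal shares of 1/16 among Amira, Karim, Samir, Ibtisam.
Amira predeceased; the 1/16 allotted to Amira's branch passes to Amira's issue by representation.
The 1/16 is divided into 4 equal shares of 1/64 among Jamal, Yasmin, Hanan, Hamid.
Jamal is living and takes 1/64.
Yasmin is living and takes 1/64.
Hanan is living and takes 1/64.
Hamid is living and takes 1/64.
Karim is living and takes 1/16.
Samir is living and takes 1/16.
Ibtisam is living and takes 1/16.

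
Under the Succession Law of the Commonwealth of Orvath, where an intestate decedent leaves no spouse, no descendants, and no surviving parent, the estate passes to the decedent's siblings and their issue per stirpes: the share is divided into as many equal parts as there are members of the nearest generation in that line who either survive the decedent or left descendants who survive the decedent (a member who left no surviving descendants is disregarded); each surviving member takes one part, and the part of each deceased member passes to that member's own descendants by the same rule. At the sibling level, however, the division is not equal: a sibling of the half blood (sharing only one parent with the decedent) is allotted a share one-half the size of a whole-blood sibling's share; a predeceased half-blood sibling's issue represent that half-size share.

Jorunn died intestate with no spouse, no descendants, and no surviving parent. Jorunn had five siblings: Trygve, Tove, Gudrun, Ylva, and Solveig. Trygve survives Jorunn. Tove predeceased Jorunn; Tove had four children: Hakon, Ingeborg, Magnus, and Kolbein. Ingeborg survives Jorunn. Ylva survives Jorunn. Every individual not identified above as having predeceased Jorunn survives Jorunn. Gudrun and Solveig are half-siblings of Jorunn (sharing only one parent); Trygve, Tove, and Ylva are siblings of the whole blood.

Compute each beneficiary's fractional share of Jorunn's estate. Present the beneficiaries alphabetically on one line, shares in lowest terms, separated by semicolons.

No spouse, descendants, or parent survives, so the estate passes to Jorunn's siblings per stirpes.
Half-blood siblings count for one-half the weight of whole-blood siblings at the initial division.
Dividing 1 in proportion to weights (total weight 4): Trygve (weight 1) → 1/4; Tove (weight 1) → 1/4; Gudrun (weight 1/2) → 1/8; Ylva (weight 1) → 1/4; Solveig (weight 1/2) → 1/8.
Trygve is living and takes 1/4.
Tove predeceased; the 1/4 allotted to Tove's branch passes to Tove's issue by representation.
The 1/4 is divided into 4 equal shares of 1/16 among Hakon, Ingeborg, Magnus, Kolbein.
Hakon is living and takes 1/16.
Ingeborg is living and takes 1/16.
Magnus is living and takes 1/16.
Kolbein is living and takes 1/16.
Gudrun is living and takes 1/8.
Ylva is living and takes 1/4.
Solveig is living and takes 1/8.

Gudrun 1/8; Hakon 1/16; Ingeborg 1/16; Kolbein 1/16; Magnus 1/16; Solveig 1/8; Trygve 1/4; Ylva 1/4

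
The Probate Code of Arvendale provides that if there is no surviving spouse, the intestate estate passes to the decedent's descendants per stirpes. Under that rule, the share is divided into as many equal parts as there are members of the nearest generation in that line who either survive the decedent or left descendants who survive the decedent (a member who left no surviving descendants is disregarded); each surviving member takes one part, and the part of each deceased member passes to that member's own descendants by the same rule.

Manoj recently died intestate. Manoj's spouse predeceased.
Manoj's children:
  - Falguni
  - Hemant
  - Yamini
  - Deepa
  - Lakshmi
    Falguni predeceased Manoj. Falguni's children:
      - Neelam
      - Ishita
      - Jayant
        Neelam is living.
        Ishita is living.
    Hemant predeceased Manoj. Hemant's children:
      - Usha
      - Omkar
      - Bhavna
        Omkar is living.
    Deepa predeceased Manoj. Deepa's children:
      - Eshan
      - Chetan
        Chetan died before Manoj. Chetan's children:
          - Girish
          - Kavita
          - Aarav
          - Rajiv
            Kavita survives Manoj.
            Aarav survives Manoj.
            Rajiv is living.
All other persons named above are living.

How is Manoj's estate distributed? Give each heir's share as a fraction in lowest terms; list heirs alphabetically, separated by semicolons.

There is no surviving spouse, so the entire estate passes to Manoj's descendants per stirpes.
The estate is divided into 5 equal shares of 1/5 among Falguni, Hemant, Yamini, Deepa, Lakshmi.
Falguni predeceased; the 1/5 allotted to Falguni's branch passes to Falguni's issue by representation.
The 1/5 is divided into 3 equal shares of 1/15 among Neelam, Ishita, Jayant.
Neelam is living and takes 1/15.
Ishita is living and takes 1/15.
Jayant is living and takes 1/15.
Hemant predeceased; the 1/5 allotted to Hemant's branch passes to Hemant's issue by representation.
The 1/5 is divided into 3 equal shares of 1/15 among Usha, Omkar, Bhavna.
Usha is living and takes 1/15.
Omkar is living and takes 1/15.
Bhavna is living and takes 1/15.
Yamini is living and takes 1/5.
Deepa predeceased; the 1/5 allotted to Deepa's branch passes to Deepa's issue by representation.
The 1/5 is divided into 2 equal shares of 1/10 among Eshan, Chetan.
Eshan is living and takes 1/10.
Chetan predeceased; the 1/10 allotted to Chetan's branch passes to Chetan's issue by representation.
The 1/10 is divided into 4 equal shares of 1/40 among Girish, Kavita, Aarav, Rajiv.
Girish is living and takes 1/40.
Kavita is living and takes 1/40.
Aarav is living and takes 1/40.
Rajiv is living and takes 1/40.
Lakshmi is living and takes 1/5.

Aarav 1/40; Bhavna 1/15; Eshan 1/10; Girish 1/40; Ishita 1/15; Jayant 1/15; Kavita 1/40; Lakshmi 1/5; Neelam 1/15; Omkar 1/15; Rajiv 1/40; Usha 1/15; Yamini 1/5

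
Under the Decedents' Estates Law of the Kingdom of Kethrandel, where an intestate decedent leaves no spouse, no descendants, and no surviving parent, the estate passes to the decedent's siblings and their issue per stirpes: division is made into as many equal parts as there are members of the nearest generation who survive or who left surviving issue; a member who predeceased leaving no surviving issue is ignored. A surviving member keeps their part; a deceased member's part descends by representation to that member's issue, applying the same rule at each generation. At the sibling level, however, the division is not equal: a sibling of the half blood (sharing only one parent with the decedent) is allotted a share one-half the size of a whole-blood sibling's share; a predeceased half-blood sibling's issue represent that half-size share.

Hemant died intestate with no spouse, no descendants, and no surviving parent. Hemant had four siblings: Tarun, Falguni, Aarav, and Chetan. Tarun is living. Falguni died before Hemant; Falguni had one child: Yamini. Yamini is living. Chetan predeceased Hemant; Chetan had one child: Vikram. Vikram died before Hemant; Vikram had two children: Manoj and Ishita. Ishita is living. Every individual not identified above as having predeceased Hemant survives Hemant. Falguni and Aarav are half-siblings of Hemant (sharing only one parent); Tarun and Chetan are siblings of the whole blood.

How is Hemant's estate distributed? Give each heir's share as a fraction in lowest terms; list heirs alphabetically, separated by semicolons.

No spouse, descendants, or parent survives, so the estate passes to Hemant's siblings per stirpes.
Half-blood siblings count for one-half the weight of whole-blood siblings at the initial division.
Dividing 1 in proportion to weights (total weight 3): Tarun (weight 1) → 1/3; Falguni (weight 1/2) → 1/6; Aarav (weight 1/2) → 1/6; Chetan (weight 1) → 1/3.
Tarun is living and takes 1/3.
Falguni predeceased; the 1/6 allotted to Falguni's branch passes to Falguni's issue by representation.
Yamini is the sole taker at this level and receives the full 1/6.
Aarav is living and takes 1/6.
Chetan predeceased; the 1/3 allotted to Chetan's branch passes to Chetan's issue by representation.
Vikram's line is the sole branch at this level, so the full 1/3 passes to Vikram's issue by representation.
The 1/3 is divided into 2 equal shares of 1/6 among Manoj, Ishita.
Manoj is living and takes 1/6.
Ishita is living and takes 1/6.

Aarav 1/6; Ishita 1/6; Manoj 1/6; Tarun 1/3; Yamini 1/6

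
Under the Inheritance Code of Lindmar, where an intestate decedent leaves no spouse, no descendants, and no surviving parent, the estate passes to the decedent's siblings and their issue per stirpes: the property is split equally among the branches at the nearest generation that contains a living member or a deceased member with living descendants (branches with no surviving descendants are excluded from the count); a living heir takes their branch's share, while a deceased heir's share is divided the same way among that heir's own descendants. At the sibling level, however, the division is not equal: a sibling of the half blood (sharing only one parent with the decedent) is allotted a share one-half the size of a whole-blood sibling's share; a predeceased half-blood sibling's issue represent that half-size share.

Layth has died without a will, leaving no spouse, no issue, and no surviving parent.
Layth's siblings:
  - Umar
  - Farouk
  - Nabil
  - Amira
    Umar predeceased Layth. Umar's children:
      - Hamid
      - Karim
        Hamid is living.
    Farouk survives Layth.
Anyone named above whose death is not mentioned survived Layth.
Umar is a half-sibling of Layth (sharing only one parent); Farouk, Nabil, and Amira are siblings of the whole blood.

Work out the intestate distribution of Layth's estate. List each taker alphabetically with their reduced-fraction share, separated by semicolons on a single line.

Amira 2/7; Farouk 2/7; Hamid 1/14; Karim 1/14; Nabil 2/7

No spouse, descendants, or parent survives, so the estate passes to Layth's siblings per stirpes.
Half-blood siblings count for one-half the weight of whole-blood siblings at the initial division.
Dividing 1 in proportion to weights (total weight 7/2): Umar (weight 1/2) → 1/7; Farouk (weight 1) → 2/7; Nabil (weight 1) → 2/7; Amira (weight 1) → 2/7.
Umar predeceased; the 1/7 allotted to Umar's branch passes to Umar's issue by representation.
The 1/7 is divided into 2 equal shares of 1/14 among Hamid, Karim.
Hamid is living and takes 1/14.
Karim is living and takes 1/14.
Farouk is living and takes 2/7.
Nabil is living and takes 2/7.
Amira is living and takes 2/7.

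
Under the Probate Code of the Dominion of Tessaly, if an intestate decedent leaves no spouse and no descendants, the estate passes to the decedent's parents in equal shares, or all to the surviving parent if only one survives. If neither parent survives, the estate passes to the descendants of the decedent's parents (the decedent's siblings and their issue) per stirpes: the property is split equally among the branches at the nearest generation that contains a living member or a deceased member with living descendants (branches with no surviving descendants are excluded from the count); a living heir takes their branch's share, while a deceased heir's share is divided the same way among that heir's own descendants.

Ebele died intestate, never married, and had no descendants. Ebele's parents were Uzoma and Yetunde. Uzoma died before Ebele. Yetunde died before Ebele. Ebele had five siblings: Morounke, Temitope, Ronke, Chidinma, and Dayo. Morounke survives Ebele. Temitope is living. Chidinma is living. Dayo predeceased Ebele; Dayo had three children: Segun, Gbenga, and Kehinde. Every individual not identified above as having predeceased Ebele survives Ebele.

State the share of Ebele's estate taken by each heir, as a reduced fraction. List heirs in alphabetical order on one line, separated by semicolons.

Neither parent survives and there are no descendants, so the estate passes to Ebele's siblings and their issue per stirpes.
The estate is divided into 5 equal shares of 1/5 among Morounke, Temitope, Ronke, Chidinma, Dayo.
Morounke is living and takes 1/5.
Temitope is living and takes 1/5.
Ronke is living and takes 1/5.
Chidinma is living and takes 1/5.
Dayo predeceased; the 1/5 allotted to Dayo's branch passes to Dayo's issue by representation.
The 1/5 is divided into 3 equal shares of 1/15 among Segun, Gbenga, Kehinde.
Segun is living and takes 1/15.
Gbenga is living and takes 1/15.
Kehinde is living and takes 1/15.

Chidinma 1/5; Gbenga 1/15; Kehinde 1/15; Morounke 1/5; Ronke 1/5; Segun 1/15; Temitope 1/5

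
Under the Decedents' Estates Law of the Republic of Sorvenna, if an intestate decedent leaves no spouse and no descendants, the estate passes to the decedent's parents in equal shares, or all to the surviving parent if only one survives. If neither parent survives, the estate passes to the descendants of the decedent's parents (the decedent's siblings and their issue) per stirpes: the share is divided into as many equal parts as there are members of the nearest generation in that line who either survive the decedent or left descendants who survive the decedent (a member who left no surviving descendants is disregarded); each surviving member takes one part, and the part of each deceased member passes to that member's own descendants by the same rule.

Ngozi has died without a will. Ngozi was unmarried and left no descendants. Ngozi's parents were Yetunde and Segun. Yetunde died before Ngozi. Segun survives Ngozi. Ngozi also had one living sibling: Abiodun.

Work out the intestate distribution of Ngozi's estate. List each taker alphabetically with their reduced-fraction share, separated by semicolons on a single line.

Only one parent, Segun, survives, so Segun takes the entire estate. The siblings take nothing because a surviving parent has priority.

Segun 1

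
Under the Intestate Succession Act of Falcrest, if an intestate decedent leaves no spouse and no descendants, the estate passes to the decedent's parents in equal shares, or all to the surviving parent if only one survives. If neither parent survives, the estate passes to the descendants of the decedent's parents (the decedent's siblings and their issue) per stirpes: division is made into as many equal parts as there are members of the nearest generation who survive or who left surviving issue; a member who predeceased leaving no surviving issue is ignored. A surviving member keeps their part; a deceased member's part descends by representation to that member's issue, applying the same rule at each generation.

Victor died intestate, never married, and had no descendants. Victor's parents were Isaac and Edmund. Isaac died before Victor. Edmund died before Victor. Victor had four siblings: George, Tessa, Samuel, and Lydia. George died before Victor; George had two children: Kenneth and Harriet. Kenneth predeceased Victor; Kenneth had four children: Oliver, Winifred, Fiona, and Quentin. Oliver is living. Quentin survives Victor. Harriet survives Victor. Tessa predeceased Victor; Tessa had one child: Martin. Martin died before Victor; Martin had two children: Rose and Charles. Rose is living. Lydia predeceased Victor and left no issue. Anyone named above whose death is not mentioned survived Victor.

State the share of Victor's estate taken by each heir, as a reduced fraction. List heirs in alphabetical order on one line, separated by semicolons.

Charles 1/6; Fiona 1/24; Harriet 1/6; Oliver 1/24; Quentin 1/24; Rose 1/6; Samuel 1/3; Winifred 1/24

Neither parent survives and there are no descendants, so the estate passes to Victor's siblings and their issue per stirpes.
Lydia left no surviving issue, so that branch lapses and is disregarded.
The estate is divided into 3 equal shares of 1/3 among George, Tessa, Samuel.
George predeceased; the 1/3 allotted to George's branch passes to George's issue by representation.
The 1/3 is divided into 2 equal shares of 1/6 among Kenneth, Harriet.
Kenneth predeceased; the 1/6 allotted to Kenneth's branch passes to Kenneth's issue by representation.
The 1/6 is divided into 4 equal shares of 1/24 among Oliver, Winifred, Fiona, Quentin.
Oliver is living and takes 1/24.
Winifred is living and takes 1/24.
Fiona is living and takes 1/24.
Quentin is living and takes 1/24.
Harriet is living and takes 1/6.
Tessa predeceased; the 1/3 allotted to Tessa's branch passes to Tessa's issue by representation.
Martin's line is the sole branch at this level, so the full 1/3 passes to Martin's issue by representation.
The 1/3 is divided into 2 equal shares of 1/6 among Rose, Charles.
Rose is living and takes 1/6.
Charles is living and takes 1/6.
Samuel is living and takes 1/3.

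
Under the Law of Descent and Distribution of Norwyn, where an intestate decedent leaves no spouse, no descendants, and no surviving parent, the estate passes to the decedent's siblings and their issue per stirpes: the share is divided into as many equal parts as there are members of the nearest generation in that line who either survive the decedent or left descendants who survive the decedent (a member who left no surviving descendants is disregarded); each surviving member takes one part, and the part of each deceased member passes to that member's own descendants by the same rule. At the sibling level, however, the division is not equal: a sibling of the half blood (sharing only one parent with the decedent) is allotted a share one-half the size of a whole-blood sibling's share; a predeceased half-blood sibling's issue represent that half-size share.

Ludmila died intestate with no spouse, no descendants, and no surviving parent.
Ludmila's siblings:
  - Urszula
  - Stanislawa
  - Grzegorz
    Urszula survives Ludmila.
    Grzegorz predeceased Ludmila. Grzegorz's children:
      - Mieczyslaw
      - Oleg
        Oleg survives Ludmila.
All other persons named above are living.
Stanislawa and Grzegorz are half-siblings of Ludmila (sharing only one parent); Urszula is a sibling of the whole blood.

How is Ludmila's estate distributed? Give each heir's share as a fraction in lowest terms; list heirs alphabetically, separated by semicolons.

No spouse, descendants, or parent survives, so the estate passes to Ludmila's siblings per stirpes.
Half-blood siblings count for one-half the weight of whole-blood siblings at the initial division.
Dividing 1 in proportion to weights (total weight 2): Urszula (weight 1) → 1/2; Stanislawa (weight 1/2) → 1/4; Grzegorz (weight 1/2) → 1/4.
Urszula is living and takes 1/2.
Stanislawa is living and takes 1/4.
Grzegorz predeceased; the 1/4 allotted to Grzegorz's branch passes to Grzegorz's issue by representation.
The 1/4 is divided into 2 equal shares of 1/8 among Mieczyslaw, Oleg.
Mieczyslaw is living and takes 1/8.
Oleg is living and takes 1/8.

Mieczyslaw 1/8; Oleg 1/8; Stanislawa 1/4; Urszula 1/2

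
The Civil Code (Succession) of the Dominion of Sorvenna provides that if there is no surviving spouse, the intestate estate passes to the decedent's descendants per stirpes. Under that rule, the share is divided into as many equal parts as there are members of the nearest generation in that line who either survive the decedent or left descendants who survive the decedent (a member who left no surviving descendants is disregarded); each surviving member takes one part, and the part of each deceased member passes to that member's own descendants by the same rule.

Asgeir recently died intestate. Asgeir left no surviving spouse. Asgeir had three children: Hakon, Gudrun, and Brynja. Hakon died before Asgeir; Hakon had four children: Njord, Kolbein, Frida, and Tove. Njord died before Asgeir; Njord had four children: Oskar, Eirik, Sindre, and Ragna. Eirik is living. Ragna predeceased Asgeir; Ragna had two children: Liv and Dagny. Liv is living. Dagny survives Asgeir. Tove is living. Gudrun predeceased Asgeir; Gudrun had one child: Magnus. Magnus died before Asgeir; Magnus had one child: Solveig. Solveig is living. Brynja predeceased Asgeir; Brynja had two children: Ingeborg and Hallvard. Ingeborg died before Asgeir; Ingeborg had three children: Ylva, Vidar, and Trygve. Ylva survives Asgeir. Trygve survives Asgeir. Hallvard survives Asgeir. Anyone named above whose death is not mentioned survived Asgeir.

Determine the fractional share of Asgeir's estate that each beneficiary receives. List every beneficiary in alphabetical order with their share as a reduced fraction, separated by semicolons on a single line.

Dagny 1/96; Eirik 1/48; Frida 1/12; Hallvard 1/6; Kolbein 1/12; Liv 1/96; Oskar 1/48; Sindre 1/48; Solveig 1/3; Tove 1/12; Trygve 1/18; Vidar 1/18; Ylva 1/18

There is no surviving spouse, so the entire estate passes to Asgeir's descendants per stirpes.
The estate is divided into 3 equal shares of 1/3 among Hakon, Gudrun, Brynja.
Hakon predeceased; the 1/3 allotted to Hakon's branch passes to Hakon's issue by representation.
The 1/3 is divided into 4 equal shares of 1/12 among Njord, Kolbein, Frida, Tove.
Njord predeceased; the 1/12 allotted to Njord's branch passes to Njord's issue by representation.
The 1/12 is divided into 4 equal shares of 1/48 among Oskar, Eirik, Sindre, Ragna.
Oskar is living and takes 1/48.
Eirik is living and takes 1/48.
Sindre is living and takes 1/48.
Ragna predeceased; the 1/48 allotted to Ragna's branch passes to Ragna's issue by representation.
The 1/48 is divided into 2 equal shares of 1/96 among Liv, Dagny.
Liv is living and takes 1/96.
Dagny is living and takes 1/96.
Kolbein is living and takes 1/12.
Frida is living and takes 1/12.
Tove is living and takes 1/12.
Gudrun predeceased; the 1/3 allotted to Gudrun's branch passes to Gudrun's issue by representation.
Magnus's line is the sole branch at this level, so the full 1/3 passes to Magnus's issue by representation.
Solveig is the sole taker at this level and receives the full 1/3.
Brynja predeceased; the 1/3 allotted to Brynja's branch passes to Brynja's issue by representation.
The 1/3 is divided into 2 equal shares of 1/6 among Ingeborg, Hallvard.
Ingeborg predeceased; the 1/6 allotted to Ingeborg's branch passes to Ingeborg's issue by representation.
The 1/6 is divided into 3 equal shares of 1/18 among Ylva, Vidar, Trygve.
Ylva is living and takes 1/18.
Vidar is living and takes 1/18.
Trygve is living and takes 1/18.
Hallvard is living and takes 1/6.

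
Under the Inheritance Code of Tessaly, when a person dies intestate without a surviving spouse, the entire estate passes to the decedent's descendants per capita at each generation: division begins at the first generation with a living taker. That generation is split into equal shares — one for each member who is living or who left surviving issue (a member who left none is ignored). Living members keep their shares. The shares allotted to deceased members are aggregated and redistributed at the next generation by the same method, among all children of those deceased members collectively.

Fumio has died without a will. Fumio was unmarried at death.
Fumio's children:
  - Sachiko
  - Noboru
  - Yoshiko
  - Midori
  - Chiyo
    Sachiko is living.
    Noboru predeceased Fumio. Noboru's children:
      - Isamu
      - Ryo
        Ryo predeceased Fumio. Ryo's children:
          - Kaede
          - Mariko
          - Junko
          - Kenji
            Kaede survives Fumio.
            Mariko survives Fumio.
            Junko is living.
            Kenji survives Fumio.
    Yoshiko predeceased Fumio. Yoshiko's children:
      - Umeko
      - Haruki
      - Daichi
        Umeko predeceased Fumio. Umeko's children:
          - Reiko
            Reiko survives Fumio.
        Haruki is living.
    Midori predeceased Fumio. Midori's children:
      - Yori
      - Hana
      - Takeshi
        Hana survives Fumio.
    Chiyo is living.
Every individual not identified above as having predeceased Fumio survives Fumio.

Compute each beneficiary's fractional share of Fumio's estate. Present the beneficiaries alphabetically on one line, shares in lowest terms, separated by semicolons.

Chiyo 1/5; Daichi 3/40; Hana 3/40; Haruki 3/40; Isamu 3/40; Junko 3/100; Kaede 3/100; Kenji 3/100; Mariko 3/100; Reiko 3/100; Sachiko 1/5; Takeshi 3/40; Yori 3/40

There is no surviving spouse, so the entire estate passes to Fumio's descendants per capita at each generation.
At generation 1 (Sachiko, Noboru, Yoshiko, Midori, Chiyo) there are 5 shares of (1)/5 = 1/5 each.
Living: Sachiko and Chiyo — each takes 1/5.
Deceased: Noboru, Yoshiko, and Midori. Their combined 3/5 is pooled and carried to generation 2.
At generation 2 (Isamu, Ryo, Umeko, Haruki, Daichi, Yori, Hana, Takeshi) there are 8 shares of (3/5)/8 = 3/40 each.
Living: Isamu, Haruki, Daichi, Yori, Hana, and Takeshi — each takes 3/40.
Deceased: Ryo and Umeko. Their combined 3/20 is pooled and carried to generation 3.
At generation 3 (Kaede, Mariko, Junko, Kenji, Reiko) there are 5 shares of (3/20)/5 = 3/100 each.
Living: Kaede, Mariko, Junko, Kenji, and Reiko — each takes 3/100.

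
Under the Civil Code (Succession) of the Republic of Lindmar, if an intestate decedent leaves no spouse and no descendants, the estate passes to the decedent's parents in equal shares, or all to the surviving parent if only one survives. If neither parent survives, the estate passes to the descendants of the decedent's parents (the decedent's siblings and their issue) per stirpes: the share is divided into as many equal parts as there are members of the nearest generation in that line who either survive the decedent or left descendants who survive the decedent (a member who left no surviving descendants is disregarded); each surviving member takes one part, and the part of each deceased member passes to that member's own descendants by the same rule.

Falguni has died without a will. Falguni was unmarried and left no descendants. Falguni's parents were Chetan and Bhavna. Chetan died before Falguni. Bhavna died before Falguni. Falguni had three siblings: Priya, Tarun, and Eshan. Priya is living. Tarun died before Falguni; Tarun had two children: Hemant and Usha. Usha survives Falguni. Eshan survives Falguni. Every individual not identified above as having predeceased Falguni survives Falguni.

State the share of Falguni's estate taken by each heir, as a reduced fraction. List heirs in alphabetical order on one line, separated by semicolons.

Eshan 1/3; Hemant 1/6; Priya 1/3; Usha 1/6

Neither parent survives and there are no descendants, so the estate passes to Falguni's siblings and their issue per stirpes.
The estate is divided into 3 equal shares of 1/3 among Priya, Tarun, Eshan.
Priya is living and takes 1/3.
Tarun predeceased; the 1/3 allotted to Tarun's branch passes to Tarun's issue by representation.
The 1/3 is divided into 2 equal shares of 1/6 among Hemant, Usha.
Hemant is living and takes 1/6.
Usha is living and takes 1/6.
Eshan is living and takes 1/3.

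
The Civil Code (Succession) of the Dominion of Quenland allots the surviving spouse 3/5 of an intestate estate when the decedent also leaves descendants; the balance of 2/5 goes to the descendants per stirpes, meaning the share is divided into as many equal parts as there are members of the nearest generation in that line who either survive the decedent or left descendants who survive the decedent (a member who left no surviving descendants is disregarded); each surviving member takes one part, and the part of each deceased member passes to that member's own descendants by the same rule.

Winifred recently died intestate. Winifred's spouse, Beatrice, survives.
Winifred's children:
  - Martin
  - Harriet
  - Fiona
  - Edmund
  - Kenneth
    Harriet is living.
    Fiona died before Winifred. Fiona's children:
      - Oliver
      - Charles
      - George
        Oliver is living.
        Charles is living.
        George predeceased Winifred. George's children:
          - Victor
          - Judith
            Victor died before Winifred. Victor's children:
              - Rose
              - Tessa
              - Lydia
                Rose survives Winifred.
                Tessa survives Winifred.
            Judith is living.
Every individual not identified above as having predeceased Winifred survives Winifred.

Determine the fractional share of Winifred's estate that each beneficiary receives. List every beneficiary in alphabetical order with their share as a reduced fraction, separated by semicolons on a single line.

Beatrice, as surviving spouse, takes 3/5.
The remaining 2/5 passes to Winifred's descendants per stirpes.
The 2/5 is divided into 5 equal shares of 2/25 among Martin, Harriet, Fiona, Edmund, Kenneth.
Martin is living and takes 2/25.
Harriet is living and takes 2/25.
Fiona predeceased; the 2/25 allotted to Fiona's branch passes to Fiona's issue by representation.
The 2/25 is divided into 3 equal shares of 2/75 among Oliver, Charles, George.
Oliver is living and takes 2/75.
Charles is living and takes 2/75.
George predeceased; the 2/75 allotted to George's branch passes to George's issue by representation.
The 2/75 is divided into 2 equal shares of 1/75 among Victor, Judith.
Victor predeceased; the 1/75 allotted to Victor's branch passes to Victor's issue by representation.
The 1/75 is divided into 3 equal shares of 1/225 among Rose, Tessa, Lydia.
Rose is living and takes 1/225.
Tessa is living and takes 1/225.
Lydia is living and takes 1/225.
Judith is living and takes 1/75.
Edmund is living and takes 2/25.
Kenneth is living and takes 2/25.

Beatrice 3/5; Charles 2/75; Edmund 2/25; Harriet 2/25; Judith 1/75; Kenneth 2/25; Lydia 1/225; Martin 2/25; Oliver 2/75; Rose 1/225; Tessa 1/225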